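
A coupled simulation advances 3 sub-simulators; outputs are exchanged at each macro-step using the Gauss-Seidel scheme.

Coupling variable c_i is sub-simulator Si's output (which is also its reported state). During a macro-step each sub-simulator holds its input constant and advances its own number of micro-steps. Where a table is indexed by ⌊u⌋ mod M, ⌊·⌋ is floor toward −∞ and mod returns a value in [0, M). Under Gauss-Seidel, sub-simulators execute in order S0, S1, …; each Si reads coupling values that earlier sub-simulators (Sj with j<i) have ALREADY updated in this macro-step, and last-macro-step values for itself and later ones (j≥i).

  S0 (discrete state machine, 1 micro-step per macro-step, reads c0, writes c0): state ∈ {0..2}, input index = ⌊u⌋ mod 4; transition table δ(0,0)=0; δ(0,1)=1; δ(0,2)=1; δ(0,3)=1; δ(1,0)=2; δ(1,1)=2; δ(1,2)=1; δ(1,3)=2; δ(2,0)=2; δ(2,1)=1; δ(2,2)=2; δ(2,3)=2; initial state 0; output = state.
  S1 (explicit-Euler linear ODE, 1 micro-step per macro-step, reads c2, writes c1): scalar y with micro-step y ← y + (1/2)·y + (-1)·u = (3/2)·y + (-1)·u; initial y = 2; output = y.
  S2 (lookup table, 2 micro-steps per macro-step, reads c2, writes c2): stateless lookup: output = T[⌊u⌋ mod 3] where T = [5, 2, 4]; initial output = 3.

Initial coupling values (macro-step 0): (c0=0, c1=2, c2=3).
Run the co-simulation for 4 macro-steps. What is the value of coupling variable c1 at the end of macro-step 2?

c1 at macro-step 2 = -5

macro 1: S0 reads c0=0 → after 1×micro: 0; S1 reads c2=3 → after 1×micro: 0; S2 reads c2=3 → after 2×micro: 5 ⇒ (c0=0, c1=0, c2=5)
macro 2: S0 reads c0=0 → after 1×micro: 0; S1 reads c2=5 → after 1×micro: -5; S2 reads c2=5 → after 2×micro: 4 ⇒ (c0=0, c1=-5, c2=4)
macro 3: S0 reads c0=0 → after 1×micro: 0; S1 reads c2=4 → after 1×micro: -23/2; S2 reads c2=4 → after 2×micro: 2 ⇒ (c0=0, c1=-23/2, c2=2)
macro 4: S0 reads c0=0 → after 1×micro: 0; S1 reads c2=2 → after 1×micro: -77/4; S2 reads c2=2 → after 2×micro: 4 ⇒ (c0=0, c1=-77/4, c2=4)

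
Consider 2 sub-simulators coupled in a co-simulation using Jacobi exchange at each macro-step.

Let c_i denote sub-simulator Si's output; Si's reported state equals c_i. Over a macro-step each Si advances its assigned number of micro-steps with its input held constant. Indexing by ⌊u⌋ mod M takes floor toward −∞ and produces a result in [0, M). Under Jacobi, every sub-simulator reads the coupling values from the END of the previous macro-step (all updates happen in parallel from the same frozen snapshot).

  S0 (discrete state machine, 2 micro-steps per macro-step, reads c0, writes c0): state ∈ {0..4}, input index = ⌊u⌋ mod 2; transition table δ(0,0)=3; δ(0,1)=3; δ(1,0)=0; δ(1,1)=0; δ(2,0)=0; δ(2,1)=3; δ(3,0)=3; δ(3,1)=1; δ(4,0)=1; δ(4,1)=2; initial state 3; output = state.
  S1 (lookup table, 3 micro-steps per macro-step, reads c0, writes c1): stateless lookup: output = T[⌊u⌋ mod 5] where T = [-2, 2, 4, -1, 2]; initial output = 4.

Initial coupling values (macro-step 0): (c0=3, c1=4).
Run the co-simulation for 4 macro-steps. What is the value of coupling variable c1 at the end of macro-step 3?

c1 at macro-step 3 = -1

macro 1: S0 reads c0=3 → after 2×micro: 0; S1 reads c0=3 → after 3×micro: -1 ⇒ (c0=0, c1=-1)
macro 2: S0 reads c0=0 → after 2×micro: 3; S1 reads c0=0 → after 3×micro: -2 ⇒ (c0=3, c1=-2)
macro 3: S0 reads c0=3 → after 2×micro: 0; S1 reads c0=3 → after 3×micro: -1 ⇒ (c0=0, c1=-1)
macro 4: S0 reads c0=0 → after 2×micro: 3; S1 reads c0=0 → after 3×micro: -2 ⇒ (c0=3, c1=-2)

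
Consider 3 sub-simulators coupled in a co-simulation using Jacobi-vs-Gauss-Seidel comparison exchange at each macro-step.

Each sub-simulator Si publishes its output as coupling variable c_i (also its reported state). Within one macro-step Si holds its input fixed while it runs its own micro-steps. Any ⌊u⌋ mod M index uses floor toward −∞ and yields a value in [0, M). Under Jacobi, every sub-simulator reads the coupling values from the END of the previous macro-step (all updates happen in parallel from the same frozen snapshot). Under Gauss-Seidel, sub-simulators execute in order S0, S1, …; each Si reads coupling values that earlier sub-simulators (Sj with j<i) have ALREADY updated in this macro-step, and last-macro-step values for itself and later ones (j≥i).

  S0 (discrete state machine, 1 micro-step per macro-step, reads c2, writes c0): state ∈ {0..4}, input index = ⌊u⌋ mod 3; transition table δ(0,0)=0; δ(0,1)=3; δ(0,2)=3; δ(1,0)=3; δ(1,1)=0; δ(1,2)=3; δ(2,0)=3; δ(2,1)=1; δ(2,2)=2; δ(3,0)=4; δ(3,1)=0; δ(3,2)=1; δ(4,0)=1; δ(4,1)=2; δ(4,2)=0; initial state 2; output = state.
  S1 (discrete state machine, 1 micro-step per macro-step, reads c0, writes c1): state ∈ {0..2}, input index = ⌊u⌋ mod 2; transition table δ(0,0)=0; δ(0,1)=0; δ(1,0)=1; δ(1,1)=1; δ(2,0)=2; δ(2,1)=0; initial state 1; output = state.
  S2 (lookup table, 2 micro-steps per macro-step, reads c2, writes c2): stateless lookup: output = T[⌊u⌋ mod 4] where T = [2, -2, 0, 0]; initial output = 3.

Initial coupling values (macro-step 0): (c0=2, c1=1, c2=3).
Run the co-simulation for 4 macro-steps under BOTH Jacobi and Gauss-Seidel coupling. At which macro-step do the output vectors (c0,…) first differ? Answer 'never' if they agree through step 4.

first divergence at macro-step: never

[Jacobi] macro 1: S0 reads c2=3 → after 1×micro: 3; S1 reads c0=2 → after 1×micro: 1; S2 reads c2=3 → after 2×micro: 0 ⇒ (c0=3, c1=1, c2=0)
[Jacobi] macro 2: S0 reads c2=0 → after 1×micro: 4; S1 reads c0=3 → after 1×micro: 1; S2 reads c2=0 → after 2×micro: 2 ⇒ (c0=4, c1=1, c2=2)
[Jacobi] macro 3: S0 reads c2=2 → after 1×micro: 0; S1 reads c0=4 → after 1×micro: 1; S2 reads c2=2 → after 2×micro: 0 ⇒ (c0=0, c1=1, c2=0)
[Jacobi] macro 4: S0 reads c2=0 → after 1×micro: 0; S1 reads c0=0 → after 1×micro: 1; S2 reads c2=0 → after 2×micro: 2 ⇒ (c0=0, c1=1, c2=2)
[Gauss-Seidel] macro 1: S0 reads c2=3 → after 1×micro: 3; S1 reads c0=3 → after 1×micro: 1; S2 reads c2=3 → after 2×micro: 0 ⇒ (c0=3, c1=1, c2=0)
[Gauss-Seidel] macro 2: S0 reads c2=0 → after 1×micro: 4; S1 reads c0=4 → after 1×micro: 1; S2 reads c2=0 → after 2×micro: 2 ⇒ (c0=4, c1=1, c2=2)
[Gauss-Seidel] macro 3: S0 reads c2=2 → after 1×micro: 0; S1 reads c0=0 → after 1×micro: 1; S2 reads c2=2 → after 2×micro: 0 ⇒ (c0=0, c1=1, c2=0)
[Gauss-Seidel] macro 4: S0 reads c2=0 → after 1×micro: 0; S1 reads c0=0 → after 1×micro: 1; S2 reads c2=0 → after 2×micro: 2 ⇒ (c0=0, c1=1, c2=2)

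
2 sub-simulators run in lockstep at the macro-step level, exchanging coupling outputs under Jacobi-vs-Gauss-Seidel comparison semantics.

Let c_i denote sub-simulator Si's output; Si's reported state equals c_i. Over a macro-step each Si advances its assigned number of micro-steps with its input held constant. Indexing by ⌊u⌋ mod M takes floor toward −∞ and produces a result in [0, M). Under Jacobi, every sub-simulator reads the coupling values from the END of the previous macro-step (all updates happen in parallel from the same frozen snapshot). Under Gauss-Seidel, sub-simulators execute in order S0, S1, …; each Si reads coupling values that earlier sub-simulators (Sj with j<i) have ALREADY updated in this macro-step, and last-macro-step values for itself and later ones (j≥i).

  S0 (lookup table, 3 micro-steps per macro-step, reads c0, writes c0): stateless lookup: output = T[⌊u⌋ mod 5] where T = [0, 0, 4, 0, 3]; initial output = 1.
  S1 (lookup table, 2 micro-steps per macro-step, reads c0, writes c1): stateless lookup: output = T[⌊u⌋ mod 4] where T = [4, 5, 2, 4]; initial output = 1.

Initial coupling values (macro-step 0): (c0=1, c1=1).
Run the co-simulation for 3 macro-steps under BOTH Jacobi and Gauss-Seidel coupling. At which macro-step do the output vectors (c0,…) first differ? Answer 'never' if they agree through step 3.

[Jacobi] macro 1: S0 reads c0=1 → after 3×micro: 0; S1 reads c0=1 → after 2×micro: 5 ⇒ (c0=0, c1=5)
[Jacobi] macro 2: S0 reads c0=0 → after 3×micro: 0; S1 reads c0=0 → after 2×micro: 4 ⇒ (c0=0, c1=4)
[Jacobi] macro 3: S0 reads c0=0 → after 3×micro: 0; S1 reads c0=0 → after 2×micro: 4 ⇒ (c0=0, c1=4)
[Gauss-Seidel] macro 1: S0 reads c0=1 → after 3×micro: 0; S1 reads c0=0 → after 2×micro: 4 ⇒ (c0=0, c1=4)
[Gauss-Seidel] macro 2: S0 reads c0=0 → after 3×micro: 0; S1 reads c0=0 → after 2×micro: 4 ⇒ (c0=0, c1=4)
[Gauss-Seidel] macro 3: S0 reads c0=0 → after 3×micro: 0; S1 reads c0=0 → after 2×micro: 4 ⇒ (c0=0, c1=4)

first divergence at macro-step: 1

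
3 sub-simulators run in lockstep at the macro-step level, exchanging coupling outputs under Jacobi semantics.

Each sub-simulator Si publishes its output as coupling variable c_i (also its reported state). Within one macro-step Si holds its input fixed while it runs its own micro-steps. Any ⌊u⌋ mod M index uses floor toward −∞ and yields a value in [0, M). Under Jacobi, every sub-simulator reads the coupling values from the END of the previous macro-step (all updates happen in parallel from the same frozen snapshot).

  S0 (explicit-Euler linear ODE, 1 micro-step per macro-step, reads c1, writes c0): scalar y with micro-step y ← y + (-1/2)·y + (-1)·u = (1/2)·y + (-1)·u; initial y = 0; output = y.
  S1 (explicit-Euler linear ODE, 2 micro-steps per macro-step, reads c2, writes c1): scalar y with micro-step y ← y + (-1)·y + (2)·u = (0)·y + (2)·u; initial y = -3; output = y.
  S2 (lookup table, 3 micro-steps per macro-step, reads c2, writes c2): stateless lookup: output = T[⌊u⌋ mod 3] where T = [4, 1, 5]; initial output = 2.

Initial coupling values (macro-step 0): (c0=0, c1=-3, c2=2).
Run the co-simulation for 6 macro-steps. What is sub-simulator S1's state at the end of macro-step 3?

S1 state at macro-step 3 = 10

macro 1: S0 reads c1=-3 → after 1×micro: 3; S1 reads c2=2 → after 2×micro: 4; S2 reads c2=2 → after 3×micro: 5 ⇒ (c0=3, c1=4, c2=5)
macro 2: S0 reads c1=4 → after 1×micro: -5/2; S1 reads c2=5 → after 2×micro: 10; S2 reads c2=5 → after 3×micro: 5 ⇒ (c0=-5/2, c1=10, c2=5)
macro 3: S0 reads c1=10 → after 1×micro: -45/4; S1 reads c2=5 → after 2×micro: 10; S2 reads c2=5 → after 3×micro: 5 ⇒ (c0=-45/4, c1=10, c2=5)
macro 4: S0 reads c1=10 → after 1×micro: -125/8; S1 reads c2=5 → after 2×micro: 10; S2 reads c2=5 → after 3×micro: 5 ⇒ (c0=-125/8, c1=10, c2=5)
macro 5: S0 reads c1=10 → after 1×micro: -285/16; S1 reads c2=5 → after 2×micro: 10; S2 reads c2=5 → after 3×micro: 5 ⇒ (c0=-285/16, c1=10, c2=5)
macro 6: S0 reads c1=10 → after 1×micro: -605/32; S1 reads c2=5 → after 2×micro: 10; S2 reads c2=5 → after 3×micro: 5 ⇒ (c0=-605/32, c1=10, c2=5)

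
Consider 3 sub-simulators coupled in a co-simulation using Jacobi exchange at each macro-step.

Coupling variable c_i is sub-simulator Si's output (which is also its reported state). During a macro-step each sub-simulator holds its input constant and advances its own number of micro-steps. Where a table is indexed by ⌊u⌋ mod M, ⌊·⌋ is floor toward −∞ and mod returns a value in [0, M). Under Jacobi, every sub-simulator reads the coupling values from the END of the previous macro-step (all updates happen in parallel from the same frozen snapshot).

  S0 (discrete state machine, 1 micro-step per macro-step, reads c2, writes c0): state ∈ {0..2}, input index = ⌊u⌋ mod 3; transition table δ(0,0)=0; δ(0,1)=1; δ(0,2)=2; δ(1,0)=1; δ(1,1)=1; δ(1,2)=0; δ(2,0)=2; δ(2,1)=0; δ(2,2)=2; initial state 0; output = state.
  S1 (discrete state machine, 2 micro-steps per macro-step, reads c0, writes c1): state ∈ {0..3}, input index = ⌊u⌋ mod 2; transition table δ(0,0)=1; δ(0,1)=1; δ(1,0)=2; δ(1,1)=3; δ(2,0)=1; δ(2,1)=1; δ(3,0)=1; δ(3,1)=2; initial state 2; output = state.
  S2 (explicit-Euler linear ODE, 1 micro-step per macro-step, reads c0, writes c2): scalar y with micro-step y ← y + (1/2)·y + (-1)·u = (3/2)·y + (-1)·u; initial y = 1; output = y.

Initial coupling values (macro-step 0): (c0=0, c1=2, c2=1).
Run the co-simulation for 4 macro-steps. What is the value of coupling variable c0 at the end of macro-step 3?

macro 1: S0 reads c2=1 → after 1×micro: 1; S1 reads c0=0 → after 2×micro: 2; S2 reads c0=0 → after 1×micro: 3/2 ⇒ (c0=1, c1=2, c2=3/2)
macro 2: S0 reads c2=3/2 → after 1×micro: 1; S1 reads c0=1 → after 2×micro: 3; S2 reads c0=1 → after 1×micro: 5/4 ⇒ (c0=1, c1=3, c2=5/4)
macro 3: S0 reads c2=5/4 → after 1×micro: 1; S1 reads c0=1 → after 2×micro: 1; S2 reads c0=1 → after 1×micro: 7/8 ⇒ (c0=1, c1=1, c2=7/8)
macro 4: S0 reads c2=7/8 → after 1×micro: 1; S1 reads c0=1 → after 2×micro: 2; S2 reads c0=1 → after 1×micro: 5/16 ⇒ (c0=1, c1=2, c2=5/16)

c0 at macro-step 3 = 1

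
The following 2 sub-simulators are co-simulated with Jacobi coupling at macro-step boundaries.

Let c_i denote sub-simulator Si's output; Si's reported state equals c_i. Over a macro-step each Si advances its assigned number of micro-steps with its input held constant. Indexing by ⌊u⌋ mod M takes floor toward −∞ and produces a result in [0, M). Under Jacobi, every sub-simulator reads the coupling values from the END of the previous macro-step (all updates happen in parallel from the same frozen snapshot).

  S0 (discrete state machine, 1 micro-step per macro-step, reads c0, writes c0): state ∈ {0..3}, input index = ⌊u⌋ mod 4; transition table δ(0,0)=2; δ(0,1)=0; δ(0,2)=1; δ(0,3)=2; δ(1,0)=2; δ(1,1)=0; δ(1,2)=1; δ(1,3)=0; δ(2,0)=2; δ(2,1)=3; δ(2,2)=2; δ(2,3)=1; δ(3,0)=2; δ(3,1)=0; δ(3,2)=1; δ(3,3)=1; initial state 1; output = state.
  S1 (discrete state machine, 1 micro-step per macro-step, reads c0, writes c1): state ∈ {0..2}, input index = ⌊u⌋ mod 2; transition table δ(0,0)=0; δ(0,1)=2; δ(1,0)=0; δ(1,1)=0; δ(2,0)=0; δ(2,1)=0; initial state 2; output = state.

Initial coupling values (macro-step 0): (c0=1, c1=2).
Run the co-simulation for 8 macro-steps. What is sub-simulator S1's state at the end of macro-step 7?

macro 1: S0 reads c0=1 → after 1×micro: 0; S1 reads c0=1 → after 1×micro: 0 ⇒ (c0=0, c1=0)
macro 2: S0 reads c0=0 → after 1×micro: 2; S1 reads c0=0 → after 1×micro: 0 ⇒ (c0=2, c1=0)
macro 3: S0 reads c0=2 → after 1×micro: 2; S1 reads c0=2 → after 1×micro: 0 ⇒ (c0=2, c1=0)
macro 4: S0 reads c0=2 → after 1×micro: 2; S1 reads c0=2 → after 1×micro: 0 ⇒ (c0=2, c1=0)
macro 5: S0 reads c0=2 → after 1×micro: 2; S1 reads c0=2 → after 1×micro: 0 ⇒ (c0=2, c1=0)
macro 6: S0 reads c0=2 → after 1×micro: 2; S1 reads c0=2 → after 1×micro: 0 ⇒ (c0=2, c1=0)
macro 7: S0 reads c0=2 → after 1×micro: 2; S1 reads c0=2 → after 1×micro: 0 ⇒ (c0=2, c1=0)
macro 8: S0 reads c0=2 → after 1×micro: 2; S1 reads c0=2 → after 1×micro: 0 ⇒ (c0=2, c1=0)

S1 state at macro-step 7 = 0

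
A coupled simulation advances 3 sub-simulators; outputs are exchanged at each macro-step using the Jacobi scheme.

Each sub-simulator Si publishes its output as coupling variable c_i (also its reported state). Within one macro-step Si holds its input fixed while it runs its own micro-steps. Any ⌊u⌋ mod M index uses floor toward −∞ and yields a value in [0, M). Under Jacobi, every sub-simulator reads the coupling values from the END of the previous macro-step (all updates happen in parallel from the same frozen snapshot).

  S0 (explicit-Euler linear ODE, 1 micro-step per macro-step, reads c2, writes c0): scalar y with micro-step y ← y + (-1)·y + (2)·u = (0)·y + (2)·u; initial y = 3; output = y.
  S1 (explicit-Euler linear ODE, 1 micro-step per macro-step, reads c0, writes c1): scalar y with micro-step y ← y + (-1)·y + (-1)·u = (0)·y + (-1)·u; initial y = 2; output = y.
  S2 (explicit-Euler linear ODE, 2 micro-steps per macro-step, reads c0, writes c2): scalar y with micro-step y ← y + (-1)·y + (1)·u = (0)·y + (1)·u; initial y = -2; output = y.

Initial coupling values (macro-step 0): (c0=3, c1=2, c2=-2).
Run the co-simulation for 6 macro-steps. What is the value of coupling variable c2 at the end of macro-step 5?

c2 at macro-step 5 = 12

macro 1: S0 reads c2=-2 → after 1×micro: -4; S1 reads c0=3 → after 1×micro: -3; S2 reads c0=3 → after 2×micro: 3 ⇒ (c0=-4, c1=-3, c2=3)
macro 2: S0 reads c2=3 → after 1×micro: 6; S1 reads c0=-4 → after 1×micro: 4; S2 reads c0=-4 → after 2×micro: -4 ⇒ (c0=6, c1=4, c2=-4)
macro 3: S0 reads c2=-4 → after 1×micro: -8; S1 reads c0=6 → after 1×micro: -6; S2 reads c0=6 → after 2×micro: 6 ⇒ (c0=-8, c1=-6, c2=6)
macro 4: S0 reads c2=6 → after 1×micro: 12; S1 reads c0=-8 → after 1×micro: 8; S2 reads c0=-8 → after 2×micro: -8 ⇒ (c0=12, c1=8, c2=-8)
macro 5: S0 reads c2=-8 → after 1×micro: -16; S1 reads c0=12 → after 1×micro: -12; S2 reads c0=12 → after 2×micro: 12 ⇒ (c0=-16, c1=-12, c2=12)
macro 6: S0 reads c2=12 → after 1×micro: 24; S1 reads c0=-16 → after 1×micro: 16; S2 reads c0=-16 → after 2×micro: -16 ⇒ (c0=24, c1=16, c2=-16)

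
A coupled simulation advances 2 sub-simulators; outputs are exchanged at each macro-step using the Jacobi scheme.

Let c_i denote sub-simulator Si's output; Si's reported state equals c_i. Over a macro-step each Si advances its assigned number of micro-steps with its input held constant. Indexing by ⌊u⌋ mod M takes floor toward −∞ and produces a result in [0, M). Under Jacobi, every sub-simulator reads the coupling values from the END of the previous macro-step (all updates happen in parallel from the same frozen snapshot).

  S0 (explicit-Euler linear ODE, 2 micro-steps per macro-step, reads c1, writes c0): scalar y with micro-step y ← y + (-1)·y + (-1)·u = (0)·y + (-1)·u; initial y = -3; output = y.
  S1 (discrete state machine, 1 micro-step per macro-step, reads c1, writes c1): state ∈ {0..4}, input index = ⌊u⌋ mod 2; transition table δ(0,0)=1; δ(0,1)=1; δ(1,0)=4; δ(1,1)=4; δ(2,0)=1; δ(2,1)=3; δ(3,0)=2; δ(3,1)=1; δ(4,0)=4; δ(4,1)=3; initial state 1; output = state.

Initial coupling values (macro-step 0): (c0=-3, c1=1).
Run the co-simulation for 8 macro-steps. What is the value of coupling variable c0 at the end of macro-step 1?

macro 1: S0 reads c1=1 → after 2×micro: -1; S1 reads c1=1 → after 1×micro: 4 ⇒ (c0=-1, c1=4)
macro 2: S0 reads c1=4 → after 2×micro: -4; S1 reads c1=4 → after 1×micro: 4 ⇒ (c0=-4, c1=4)
macro 3: S0 reads c1=4 → after 2×micro: -4; S1 reads c1=4 → after 1×micro: 4 ⇒ (c0=-4, c1=4)
macro 4: S0 reads c1=4 → after 2×micro: -4; S1 reads c1=4 → after 1×micro: 4 ⇒ (c0=-4, c1=4)
macro 5: S0 reads c1=4 → after 2×micro: -4; S1 reads c1=4 → after 1×micro: 4 ⇒ (c0=-4, c1=4)
macro 6: S0 reads c1=4 → after 2×micro: -4; S1 reads c1=4 → after 1×micro: 4 ⇒ (c0=-4, c1=4)
macro 7: S0 reads c1=4 → after 2×micro: -4; S1 reads c1=4 → after 1×micro: 4 ⇒ (c0=-4, c1=4)
macro 8: S0 reads c1=4 → after 2×micro: -4; S1 reads c1=4 → after 1×micro: 4 ⇒ (c0=-4, c1=4)

c0 at macro-step 1 = -1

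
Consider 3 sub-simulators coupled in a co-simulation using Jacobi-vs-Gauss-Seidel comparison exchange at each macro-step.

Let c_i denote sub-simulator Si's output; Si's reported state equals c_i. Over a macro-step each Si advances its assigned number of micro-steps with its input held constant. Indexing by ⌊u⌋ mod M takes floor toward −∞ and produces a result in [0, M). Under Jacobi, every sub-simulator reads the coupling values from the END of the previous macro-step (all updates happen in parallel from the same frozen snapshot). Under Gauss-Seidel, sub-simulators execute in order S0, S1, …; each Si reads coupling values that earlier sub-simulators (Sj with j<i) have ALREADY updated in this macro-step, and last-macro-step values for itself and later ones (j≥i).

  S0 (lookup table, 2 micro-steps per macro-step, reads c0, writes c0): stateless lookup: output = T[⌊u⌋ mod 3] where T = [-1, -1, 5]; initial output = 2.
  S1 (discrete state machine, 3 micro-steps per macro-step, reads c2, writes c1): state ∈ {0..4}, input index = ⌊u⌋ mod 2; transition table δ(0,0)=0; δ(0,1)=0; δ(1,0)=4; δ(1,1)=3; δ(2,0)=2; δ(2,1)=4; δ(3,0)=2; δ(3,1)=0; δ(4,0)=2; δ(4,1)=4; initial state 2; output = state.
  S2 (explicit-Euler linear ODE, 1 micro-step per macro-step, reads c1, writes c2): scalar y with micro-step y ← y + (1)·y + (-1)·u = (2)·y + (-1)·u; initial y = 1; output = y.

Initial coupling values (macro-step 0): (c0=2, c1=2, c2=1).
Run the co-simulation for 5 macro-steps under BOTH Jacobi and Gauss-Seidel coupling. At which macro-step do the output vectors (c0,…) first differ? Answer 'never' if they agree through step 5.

first divergence at macro-step: 1

[Jacobi] macro 1: S0 reads c0=2 → after 2×micro: 5; S1 reads c2=1 → after 3×micro: 4; S2 reads c1=2 → after 1×micro: 0 ⇒ (c0=5, c1=4, c2=0)
[Jacobi] macro 2: S0 reads c0=5 → after 2×micro: 5; S1 reads c2=0 → after 3×micro: 2; S2 reads c1=4 → after 1×micro: -4 ⇒ (c0=5, c1=2, c2=-4)
[Jacobi] macro 3: S0 reads c0=5 → after 2×micro: 5; S1 reads c2=-4 → after 3×micro: 2; S2 reads c1=2 → after 1×micro: -10 ⇒ (c0=5, c1=2, c2=-10)
[Jacobi] macro 4: S0 reads c0=5 → after 2×micro: 5; S1 reads c2=-10 → after 3×micro: 2; S2 reads c1=2 → after 1×micro: -22 ⇒ (c0=5, c1=2, c2=-22)
[Jacobi] macro 5: S0 reads c0=5 → after 2×micro: 5; S1 reads c2=-22 → after 3×micro: 2; S2 reads c1=2 → after 1×micro: -46 ⇒ (c0=5, c1=2, c2=-46)
[Gauss-Seidel] macro 1: S0 reads c0=2 → after 2×micro: 5; S1 reads c2=1 → after 3×micro: 4; S2 reads c1=4 → after 1×micro: -2 ⇒ (c0=5, c1=4, c2=-2)
[Gauss-Seidel] macro 2: S0 reads c0=5 → after 2×micro: 5; S1 reads c2=-2 → after 3×micro: 2; S2 reads c1=2 → after 1×micro: -6 ⇒ (c0=5, c1=2, c2=-6)
[Gauss-Seidel] macro 3: S0 reads c0=5 → after 2×micro: 5; S1 reads c2=-6 → after 3×micro: 2; S2 reads c1=2 → after 1×micro: -14 ⇒ (c0=5, c1=2, c2=-14)
[Gauss-Seidel] macro 4: S0 reads c0=5 → after 2×micro: 5; S1 reads c2=-14 → after 3×micro: 2; S2 reads c1=2 → after 1×micro: -30 ⇒ (c0=5, c1=2, c2=-30)
[Gauss-Seidel] macro 5: S0 reads c0=5 → after 2×micro: 5; S1 reads c2=-30 → after 3×micro: 2; S2 reads c1=2 → after 1×micro: -62 ⇒ (c0=5, c1=2, c2=-62)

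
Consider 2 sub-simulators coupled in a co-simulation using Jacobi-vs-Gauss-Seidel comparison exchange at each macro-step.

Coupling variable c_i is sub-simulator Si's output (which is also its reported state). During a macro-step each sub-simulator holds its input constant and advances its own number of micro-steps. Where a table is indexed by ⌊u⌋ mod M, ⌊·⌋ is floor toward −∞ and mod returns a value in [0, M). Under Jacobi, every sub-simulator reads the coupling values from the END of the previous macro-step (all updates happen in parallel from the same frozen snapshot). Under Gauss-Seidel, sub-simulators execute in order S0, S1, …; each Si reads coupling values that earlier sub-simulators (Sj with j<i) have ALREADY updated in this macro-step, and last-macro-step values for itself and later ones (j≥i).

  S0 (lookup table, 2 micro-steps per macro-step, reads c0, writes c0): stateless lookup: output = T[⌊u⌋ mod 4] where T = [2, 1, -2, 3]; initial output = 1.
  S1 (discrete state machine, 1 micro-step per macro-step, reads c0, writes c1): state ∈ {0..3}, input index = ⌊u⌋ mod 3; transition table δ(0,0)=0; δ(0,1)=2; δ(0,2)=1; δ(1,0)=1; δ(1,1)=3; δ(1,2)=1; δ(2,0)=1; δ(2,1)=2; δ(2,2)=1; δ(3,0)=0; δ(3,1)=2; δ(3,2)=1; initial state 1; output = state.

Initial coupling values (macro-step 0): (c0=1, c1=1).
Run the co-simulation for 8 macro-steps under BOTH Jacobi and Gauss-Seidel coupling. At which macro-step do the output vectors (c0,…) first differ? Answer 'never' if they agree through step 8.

[Jacobi] macro 1: S0 reads c0=1 → after 2×micro: 1; S1 reads c0=1 → after 1×micro: 3 ⇒ (c0=1, c1=3)
[Jacobi] macro 2: S0 reads c0=1 → after 2×micro: 1; S1 reads c0=1 → after 1×micro: 2 ⇒ (c0=1, c1=2)
[Jacobi] macro 3: S0 reads c0=1 → after 2×micro: 1; S1 reads c0=1 → after 1×micro: 2 ⇒ (c0=1, c1=2)
[Jacobi] macro 4: S0 reads c0=1 → after 2×micro: 1; S1 reads c0=1 → after 1×micro: 2 ⇒ (c0=1, c1=2)
[Jacobi] macro 5: S0 reads c0=1 → after 2×micro: 1; S1 reads c0=1 → after 1×micro: 2 ⇒ (c0=1, c1=2)
[Jacobi] macro 6: S0 reads c0=1 → after 2×micro: 1; S1 reads c0=1 → after 1×micro: 2 ⇒ (c0=1, c1=2)
[Jacobi] macro 7: S0 reads c0=1 → after 2×micro: 1; S1 reads c0=1 → after 1×micro: 2 ⇒ (c0=1, c1=2)
[Jacobi] macro 8: S0 reads c0=1 → after 2×micro: 1; S1 reads c0=1 → after 1×micro: 2 ⇒ (c0=1, c1=2)
[Gauss-Seidel] macro 1: S0 reads c0=1 → after 2×micro: 1; S1 reads c0=1 → after 1×micro: 3 ⇒ (c0=1, c1=3)
[Gauss-Seidel] macro 2: S0 reads c0=1 → after 2×micro: 1; S1 reads c0=1 → after 1×micro: 2 ⇒ (c0=1, c1=2)
[Gauss-Seidel] macro 3: S0 reads c0=1 → after 2×micro: 1; S1 reads c0=1 → after 1×micro: 2 ⇒ (c0=1, c1=2)
[Gauss-Seidel] macro 4: S0 reads c0=1 → after 2×micro: 1; S1 reads c0=1 → after 1×micro: 2 ⇒ (c0=1, c1=2)
[Gauss-Seidel] macro 5: S0 reads c0=1 → after 2×micro: 1; S1 reads c0=1 → after 1×micro: 2 ⇒ (c0=1, c1=2)
[Gauss-Seidel] macro 6: S0 reads c0=1 → after 2×micro: 1; S1 reads c0=1 → after 1×micro: 2 ⇒ (c0=1, c1=2)
[Gauss-Seidel] macro 7: S0 reads c0=1 → after 2×micro: 1; S1 reads c0=1 → after 1×micro: 2 ⇒ (c0=1, c1=2)
[Gauss-Seidel] macro 8: S0 reads c0=1 → after 2×micro: 1; S1 reads c0=1 → after 1×micro: 2 ⇒ (c0=1, c1=2)

first divergence at macro-step: never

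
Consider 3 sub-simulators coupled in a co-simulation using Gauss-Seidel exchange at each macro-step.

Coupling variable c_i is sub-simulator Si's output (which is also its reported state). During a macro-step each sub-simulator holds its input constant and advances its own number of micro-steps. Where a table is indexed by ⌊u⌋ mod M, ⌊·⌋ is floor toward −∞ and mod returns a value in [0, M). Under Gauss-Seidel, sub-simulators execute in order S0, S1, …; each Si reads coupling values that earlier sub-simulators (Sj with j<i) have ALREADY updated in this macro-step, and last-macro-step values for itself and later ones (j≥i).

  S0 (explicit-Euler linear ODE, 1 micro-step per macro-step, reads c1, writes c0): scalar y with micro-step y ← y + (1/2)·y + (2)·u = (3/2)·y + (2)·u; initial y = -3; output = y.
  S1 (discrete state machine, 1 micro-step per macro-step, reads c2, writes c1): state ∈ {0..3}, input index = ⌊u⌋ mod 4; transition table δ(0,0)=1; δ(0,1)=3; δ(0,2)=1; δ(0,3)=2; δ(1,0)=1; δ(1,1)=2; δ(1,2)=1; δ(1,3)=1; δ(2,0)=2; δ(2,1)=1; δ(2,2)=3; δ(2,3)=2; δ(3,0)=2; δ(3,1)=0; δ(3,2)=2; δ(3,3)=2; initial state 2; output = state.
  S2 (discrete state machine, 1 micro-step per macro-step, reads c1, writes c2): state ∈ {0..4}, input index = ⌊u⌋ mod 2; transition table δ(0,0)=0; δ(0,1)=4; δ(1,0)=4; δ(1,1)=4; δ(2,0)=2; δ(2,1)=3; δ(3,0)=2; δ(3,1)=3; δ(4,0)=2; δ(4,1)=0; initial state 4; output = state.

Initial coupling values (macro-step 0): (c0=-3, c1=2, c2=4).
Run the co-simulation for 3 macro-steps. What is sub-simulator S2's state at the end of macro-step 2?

macro 1: S0 reads c1=2 → after 1×micro: -1/2; S1 reads c2=4 → after 1×micro: 2; S2 reads c1=2 → after 1×micro: 2 ⇒ (c0=-1/2, c1=2, c2=2)
macro 2: S0 reads c1=2 → after 1×micro: 13/4; S1 reads c2=2 → after 1×micro: 3; S2 reads c1=3 → after 1×micro: 3 ⇒ (c0=13/4, c1=3, c2=3)
macro 3: S0 reads c1=3 → after 1×micro: 87/8; S1 reads c2=3 → after 1×micro: 2; S2 reads c1=2 → after 1×micro: 2 ⇒ (c0=87/8, c1=2, c2=2)

S2 state at macro-step 2 = 3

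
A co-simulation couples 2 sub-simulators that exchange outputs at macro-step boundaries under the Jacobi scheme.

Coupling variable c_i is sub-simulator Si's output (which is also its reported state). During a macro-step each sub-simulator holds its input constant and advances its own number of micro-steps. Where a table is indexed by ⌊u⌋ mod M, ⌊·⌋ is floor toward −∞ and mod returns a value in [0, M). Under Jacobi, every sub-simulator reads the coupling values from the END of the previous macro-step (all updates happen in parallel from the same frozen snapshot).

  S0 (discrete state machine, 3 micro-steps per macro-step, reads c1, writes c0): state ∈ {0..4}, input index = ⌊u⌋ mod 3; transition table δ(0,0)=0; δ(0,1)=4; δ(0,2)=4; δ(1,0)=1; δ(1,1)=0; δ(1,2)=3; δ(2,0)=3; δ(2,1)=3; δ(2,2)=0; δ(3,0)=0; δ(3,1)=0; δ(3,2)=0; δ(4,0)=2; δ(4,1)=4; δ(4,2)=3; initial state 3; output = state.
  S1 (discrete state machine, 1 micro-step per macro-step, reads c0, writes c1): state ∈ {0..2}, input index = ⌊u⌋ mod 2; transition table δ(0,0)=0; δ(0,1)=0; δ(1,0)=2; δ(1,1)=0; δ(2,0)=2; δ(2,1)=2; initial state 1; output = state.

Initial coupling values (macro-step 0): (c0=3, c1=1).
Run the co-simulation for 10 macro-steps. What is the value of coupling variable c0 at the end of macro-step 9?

macro 1: S0 reads c1=1 → after 3×micro: 4; S1 reads c0=3 → after 1×micro: 0 ⇒ (c0=4, c1=0)
macro 2: S0 reads c1=0 → after 3×micro: 0; S1 reads c0=4 → after 1×micro: 0 ⇒ (c0=0, c1=0)
macro 3: S0 reads c1=0 → after 3×micro: 0; S1 reads c0=0 → after 1×micro: 0 ⇒ (c0=0, c1=0)
macro 4: S0 reads c1=0 → after 3×micro: 0; S1 reads c0=0 → after 1×micro: 0 ⇒ (c0=0, c1=0)
macro 5: S0 reads c1=0 → after 3×micro: 0; S1 reads c0=0 → after 1×micro: 0 ⇒ (c0=0, c1=0)
macro 6: S0 reads c1=0 → after 3×micro: 0; S1 reads c0=0 → after 1×micro: 0 ⇒ (c0=0, c1=0)
macro 7: S0 reads c1=0 → after 3×micro: 0; S1 reads c0=0 → after 1×micro: 0 ⇒ (c0=0, c1=0)
macro 8: S0 reads c1=0 → after 3×micro: 0; S1 reads c0=0 → after 1×micro: 0 ⇒ (c0=0, c1=0)
macro 9: S0 reads c1=0 → after 3×micro: 0; S1 reads c0=0 → after 1×micro: 0 ⇒ (c0=0, c1=0)
macro 10: S0 reads c1=0 → after 3×micro: 0; S1 reads c0=0 → after 1×micro: 0 ⇒ (c0=0, c1=0)

c0 at macro-step 9 = 0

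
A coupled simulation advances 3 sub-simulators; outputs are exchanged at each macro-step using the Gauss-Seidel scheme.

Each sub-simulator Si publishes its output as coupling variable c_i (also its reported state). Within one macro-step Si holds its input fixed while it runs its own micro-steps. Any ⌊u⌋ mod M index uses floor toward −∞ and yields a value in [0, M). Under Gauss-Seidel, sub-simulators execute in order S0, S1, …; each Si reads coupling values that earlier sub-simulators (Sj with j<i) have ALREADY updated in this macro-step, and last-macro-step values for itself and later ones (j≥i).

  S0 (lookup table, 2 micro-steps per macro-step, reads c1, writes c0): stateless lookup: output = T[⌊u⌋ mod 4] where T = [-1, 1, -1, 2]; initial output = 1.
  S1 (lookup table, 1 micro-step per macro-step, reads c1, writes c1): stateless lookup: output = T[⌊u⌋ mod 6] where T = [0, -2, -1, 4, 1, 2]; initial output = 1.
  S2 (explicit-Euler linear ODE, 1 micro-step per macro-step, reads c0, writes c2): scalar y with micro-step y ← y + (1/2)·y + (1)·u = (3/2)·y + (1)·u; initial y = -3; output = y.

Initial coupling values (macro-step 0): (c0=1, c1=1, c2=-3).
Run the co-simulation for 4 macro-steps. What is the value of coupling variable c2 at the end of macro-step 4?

c2 at macro-step 4 = -217/16

macro 1: S0 reads c1=1 → after 2×micro: 1; S1 reads c1=1 → after 1×micro: -2; S2 reads c0=1 → after 1×micro: -7/2 ⇒ (c0=1, c1=-2, c2=-7/2)
macro 2: S0 reads c1=-2 → after 2×micro: -1; S1 reads c1=-2 → after 1×micro: 1; S2 reads c0=-1 → after 1×micro: -25/4 ⇒ (c0=-1, c1=1, c2=-25/4)
macro 3: S0 reads c1=1 → after 2×micro: 1; S1 reads c1=1 → after 1×micro: -2; S2 reads c0=1 → after 1×micro: -67/8 ⇒ (c0=1, c1=-2, c2=-67/8)
macro 4: S0 reads c1=-2 → after 2×micro: -1; S1 reads c1=-2 → after 1×micro: 1; S2 reads c0=-1 → after 1×micro: -217/16 ⇒ (c0=-1, c1=1, c2=-217/16)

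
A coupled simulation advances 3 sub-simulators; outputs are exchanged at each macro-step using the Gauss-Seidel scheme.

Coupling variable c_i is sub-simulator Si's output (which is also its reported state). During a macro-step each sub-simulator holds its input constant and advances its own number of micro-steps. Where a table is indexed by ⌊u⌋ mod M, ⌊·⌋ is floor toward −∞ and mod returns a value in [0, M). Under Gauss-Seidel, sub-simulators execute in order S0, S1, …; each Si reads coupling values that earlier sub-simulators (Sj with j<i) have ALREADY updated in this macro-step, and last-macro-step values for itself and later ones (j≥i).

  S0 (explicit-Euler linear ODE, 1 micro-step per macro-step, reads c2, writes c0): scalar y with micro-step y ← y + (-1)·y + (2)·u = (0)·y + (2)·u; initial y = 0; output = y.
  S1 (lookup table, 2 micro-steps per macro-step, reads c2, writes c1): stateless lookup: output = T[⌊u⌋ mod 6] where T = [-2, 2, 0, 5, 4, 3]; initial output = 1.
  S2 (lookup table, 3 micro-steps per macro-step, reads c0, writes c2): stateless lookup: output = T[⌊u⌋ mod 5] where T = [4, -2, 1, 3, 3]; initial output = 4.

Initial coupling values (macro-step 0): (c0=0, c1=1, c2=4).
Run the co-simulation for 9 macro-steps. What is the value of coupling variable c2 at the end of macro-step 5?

c2 at macro-step 5 = -2

macro 1: S0 reads c2=4 → after 1×micro: 8; S1 reads c2=4 → after 2×micro: 4; S2 reads c0=8 → after 3×micro: 3 ⇒ (c0=8, c1=4, c2=3)
macro 2: S0 reads c2=3 → after 1×micro: 6; S1 reads c2=3 → after 2×micro: 5; S2 reads c0=6 → after 3×micro: -2 ⇒ (c0=6, c1=5, c2=-2)
macro 3: S0 reads c2=-2 → after 1×micro: -4; S1 reads c2=-2 → after 2×micro: 4; S2 reads c0=-4 → after 3×micro: -2 ⇒ (c0=-4, c1=4, c2=-2)
macro 4: S0 reads c2=-2 → after 1×micro: -4; S1 reads c2=-2 → after 2×micro: 4; S2 reads c0=-4 → after 3×micro: -2 ⇒ (c0=-4, c1=4, c2=-2)
macro 5: S0 reads c2=-2 → after 1×micro: -4; S1 reads c2=-2 → after 2×micro: 4; S2 reads c0=-4 → after 3×micro: -2 ⇒ (c0=-4, c1=4, c2=-2)
macro 6: S0 reads c2=-2 → after 1×micro: -4; S1 reads c2=-2 → after 2×micro: 4; S2 reads c0=-4 → after 3×micro: -2 ⇒ (c0=-4, c1=4, c2=-2)
macro 7: S0 reads c2=-2 → after 1×micro: -4; S1 reads c2=-2 → after 2×micro: 4; S2 reads c0=-4 → after 3×micro: -2 ⇒ (c0=-4, c1=4, c2=-2)
macro 8: S0 reads c2=-2 → after 1×micro: -4; S1 reads c2=-2 → after 2×micro: 4; S2 reads c0=-4 → after 3×micro: -2 ⇒ (c0=-4, c1=4, c2=-2)
macro 9: S0 reads c2=-2 → after 1×micro: -4; S1 reads c2=-2 → after 2×micro: 4; S2 reads c0=-4 → after 3×micro: -2 ⇒ (c0=-4, c1=4, c2=-2)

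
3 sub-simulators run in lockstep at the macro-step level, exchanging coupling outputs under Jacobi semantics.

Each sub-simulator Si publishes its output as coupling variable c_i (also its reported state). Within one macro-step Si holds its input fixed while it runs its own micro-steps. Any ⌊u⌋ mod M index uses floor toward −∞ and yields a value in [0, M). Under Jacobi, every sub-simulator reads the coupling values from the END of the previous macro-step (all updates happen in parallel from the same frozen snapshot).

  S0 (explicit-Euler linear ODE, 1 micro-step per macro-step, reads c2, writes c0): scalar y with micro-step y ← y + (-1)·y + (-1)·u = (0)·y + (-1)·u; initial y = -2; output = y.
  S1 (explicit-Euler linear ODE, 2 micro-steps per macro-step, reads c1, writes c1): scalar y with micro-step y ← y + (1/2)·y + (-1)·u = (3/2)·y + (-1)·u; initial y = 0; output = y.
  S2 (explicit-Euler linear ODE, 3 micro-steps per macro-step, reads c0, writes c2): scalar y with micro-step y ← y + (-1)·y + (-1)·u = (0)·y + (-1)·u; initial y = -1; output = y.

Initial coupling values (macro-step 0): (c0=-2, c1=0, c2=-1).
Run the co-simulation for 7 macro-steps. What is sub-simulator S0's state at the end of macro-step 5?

macro 1: S0 reads c2=-1 → after 1×micro: 1; S1 reads c1=0 → after 2×micro: 0; S2 reads c0=-2 → after 3×micro: 2 ⇒ (c0=1, c1=0, c2=2)
macro 2: S0 reads c2=2 → after 1×micro: -2; S1 reads c1=0 → after 2×micro: 0; S2 reads c0=1 → after 3×micro: -1 ⇒ (c0=-2, c1=0, c2=-1)
macro 3: S0 reads c2=-1 → after 1×micro: 1; S1 reads c1=0 → after 2×micro: 0; S2 reads c0=-2 → after 3×micro: 2 ⇒ (c0=1, c1=0, c2=2)
macro 4: S0 reads c2=2 → after 1×micro: -2; S1 reads c1=0 → after 2×micro: 0; S2 reads c0=1 → after 3×micro: -1 ⇒ (c0=-2, c1=0, c2=-1)
macro 5: S0 reads c2=-1 → after 1×micro: 1; S1 reads c1=0 → after 2×micro: 0; S2 reads c0=-2 → after 3×micro: 2 ⇒ (c0=1, c1=0, c2=2)
macro 6: S0 reads c2=2 → after 1×micro: -2; S1 reads c1=0 → after 2×micro: 0; S2 reads c0=1 → after 3×micro: -1 ⇒ (c0=-2, c1=0, c2=-1)
macro 7: S0 reads c2=-1 → after 1×micro: 1; S1 reads c1=0 → after 2×micro: 0; S2 reads c0=-2 → after 3×micro: 2 ⇒ (c0=1, c1=0, c2=2)

S0 state at macro-step 5 = 1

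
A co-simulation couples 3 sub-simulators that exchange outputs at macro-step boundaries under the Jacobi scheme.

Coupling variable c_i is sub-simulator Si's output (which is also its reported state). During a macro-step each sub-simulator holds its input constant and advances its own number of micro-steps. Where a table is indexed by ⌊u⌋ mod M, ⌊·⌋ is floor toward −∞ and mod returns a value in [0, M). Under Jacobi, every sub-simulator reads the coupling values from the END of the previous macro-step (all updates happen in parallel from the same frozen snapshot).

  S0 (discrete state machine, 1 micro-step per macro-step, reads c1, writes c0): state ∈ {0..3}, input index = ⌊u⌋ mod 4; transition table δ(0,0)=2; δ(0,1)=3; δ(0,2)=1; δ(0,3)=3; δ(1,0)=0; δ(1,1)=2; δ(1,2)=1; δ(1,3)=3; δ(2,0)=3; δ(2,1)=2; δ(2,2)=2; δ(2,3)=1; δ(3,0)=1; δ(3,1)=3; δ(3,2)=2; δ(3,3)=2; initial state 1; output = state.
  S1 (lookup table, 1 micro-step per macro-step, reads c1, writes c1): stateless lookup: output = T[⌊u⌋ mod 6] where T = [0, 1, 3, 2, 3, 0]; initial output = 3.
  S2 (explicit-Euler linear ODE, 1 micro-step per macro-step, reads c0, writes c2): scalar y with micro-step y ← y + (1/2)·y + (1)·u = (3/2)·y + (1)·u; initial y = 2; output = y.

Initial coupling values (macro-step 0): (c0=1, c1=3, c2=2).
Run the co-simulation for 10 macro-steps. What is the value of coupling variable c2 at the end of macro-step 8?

macro 1: S0 reads c1=3 → after 1×micro: 3; S1 reads c1=3 → after 1×micro: 2; S2 reads c0=1 → after 1×micro: 4 ⇒ (c0=3, c1=2, c2=4)
macro 2: S0 reads c1=2 → after 1×micro: 2; S1 reads c1=2 → after 1×micro: 3; S2 reads c0=3 → after 1×micro: 9 ⇒ (c0=2, c1=3, c2=9)
macro 3: S0 reads c1=3 → after 1×micro: 1; S1 reads c1=3 → after 1×micro: 2; S2 reads c0=2 → after 1×micro: 31/2 ⇒ (c0=1, c1=2, c2=31/2)
macro 4: S0 reads c1=2 → after 1×micro: 1; S1 reads c1=2 → after 1×micro: 3; S2 reads c0=1 → after 1×micro: 97/4 ⇒ (c0=1, c1=3, c2=97/4)
macro 5: S0 reads c1=3 → after 1×micro: 3; S1 reads c1=3 → after 1×micro: 2; S2 reads c0=1 → after 1×micro: 299/8 ⇒ (c0=3, c1=2, c2=299/8)
macro 6: S0 reads c1=2 → after 1×micro: 2; S1 reads c1=2 → after 1×micro: 3; S2 reads c0=3 → after 1×micro: 945/16 ⇒ (c0=2, c1=3, c2=945/16)
macro 7: S0 reads c1=3 → after 1×micro: 1; S1 reads c1=3 → after 1×micro: 2; S2 reads c0=2 → after 1×micro: 2899/32 ⇒ (c0=1, c1=2, c2=2899/32)
macro 8: S0 reads c1=2 → after 1×micro: 1; S1 reads c1=2 → after 1×micro: 3; S2 reads c0=1 → after 1×micro: 8761/64 ⇒ (c0=1, c1=3, c2=8761/64)
macro 9: S0 reads c1=3 → after 1×micro: 3; S1 reads c1=3 → after 1×micro: 2; S2 reads c0=1 → after 1×micro: 26411/128 ⇒ (c0=3, c1=2, c2=26411/128)
macro 10: S0 reads c1=2 → after 1×micro: 2; S1 reads c1=2 → after 1×micro: 3; S2 reads c0=3 → after 1×micro: 80001/256 ⇒ (c0=2, c1=3, c2=80001/256)

c2 at macro-step 8 = 8761/64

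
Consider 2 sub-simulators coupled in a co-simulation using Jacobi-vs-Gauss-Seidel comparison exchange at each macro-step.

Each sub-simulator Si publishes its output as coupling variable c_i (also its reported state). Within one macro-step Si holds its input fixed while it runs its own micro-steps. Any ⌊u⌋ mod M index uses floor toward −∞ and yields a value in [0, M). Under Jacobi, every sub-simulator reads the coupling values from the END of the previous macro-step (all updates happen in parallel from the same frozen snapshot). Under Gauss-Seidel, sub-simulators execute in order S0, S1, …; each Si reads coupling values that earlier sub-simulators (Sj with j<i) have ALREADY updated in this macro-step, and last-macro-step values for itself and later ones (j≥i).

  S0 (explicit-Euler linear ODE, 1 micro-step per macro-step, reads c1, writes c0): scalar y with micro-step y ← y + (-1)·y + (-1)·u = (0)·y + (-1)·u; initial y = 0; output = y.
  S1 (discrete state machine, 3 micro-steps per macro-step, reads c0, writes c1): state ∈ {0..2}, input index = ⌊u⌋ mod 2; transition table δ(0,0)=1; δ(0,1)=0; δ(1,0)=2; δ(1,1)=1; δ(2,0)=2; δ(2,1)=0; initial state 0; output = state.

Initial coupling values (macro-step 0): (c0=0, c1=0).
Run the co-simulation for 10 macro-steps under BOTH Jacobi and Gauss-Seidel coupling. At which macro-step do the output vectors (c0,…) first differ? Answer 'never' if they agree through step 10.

first divergence at macro-step: never

[Jacobi] macro 1: S0 reads c1=0 → after 1×micro: 0; S1 reads c0=0 → after 3×micro: 2 ⇒ (c0=0, c1=2)
[Jacobi] macro 2: S0 reads c1=2 → after 1×micro: -2; S1 reads c0=0 → after 3×micro: 2 ⇒ (c0=-2, c1=2)
[Jacobi] macro 3: S0 reads c1=2 → after 1×micro: -2; S1 reads c0=-2 → after 3×micro: 2 ⇒ (c0=-2, c1=2)
[Jacobi] macro 4: S0 reads c1=2 → after 1×micro: -2; S1 reads c0=-2 → after 3×micro: 2 ⇒ (c0=-2, c1=2)
[Jacobi] macro 5: S0 reads c1=2 → after 1×micro: -2; S1 reads c0=-2 → after 3×micro: 2 ⇒ (c0=-2, c1=2)
[Jacobi] macro 6: S0 reads c1=2 → after 1×micro: -2; S1 reads c0=-2 → after 3×micro: 2 ⇒ (c0=-2, c1=2)
[Jacobi] macro 7: S0 reads c1=2 → after 1×micro: -2; S1 reads c0=-2 → after 3×micro: 2 ⇒ (c0=-2, c1=2)
[Jacobi] macro 8: S0 reads c1=2 → after 1×micro: -2; S1 reads c0=-2 → after 3×micro: 2 ⇒ (c0=-2, c1=2)
[Jacobi] macro 9: S0 reads c1=2 → after 1×micro: -2; S1 reads c0=-2 → after 3×micro: 2 ⇒ (c0=-2, c1=2)
[Jacobi] macro 10: S0 reads c1=2 → after 1×micro: -2; S1 reads c0=-2 → after 3×micro: 2 ⇒ (c0=-2, c1=2)
[Gauss-Seidel] macro 1: S0 reads c1=0 → after 1×micro: 0; S1 reads c0=0 → after 3×micro: 2 ⇒ (c0=0, c1=2)
[Gauss-Seidel] macro 2: S0 reads c1=2 → after 1×micro: -2; S1 reads c0=-2 → after 3×micro: 2 ⇒ (c0=-2, c1=2)
[Gauss-Seidel] macro 3: S0 reads c1=2 → after 1×micro: -2; S1 reads c0=-2 → after 3×micro: 2 ⇒ (c0=-2, c1=2)
[Gauss-Seidel] macro 4: S0 reads c1=2 → after 1×micro: -2; S1 reads c0=-2 → after 3×micro: 2 ⇒ (c0=-2, c1=2)
[Gauss-Seidel] macro 5: S0 reads c1=2 → after 1×micro: -2; S1 reads c0=-2 → after 3×micro: 2 ⇒ (c0=-2, c1=2)
[Gauss-Seidel] macro 6: S0 reads c1=2 → after 1×micro: -2; S1 reads c0=-2 → after 3×micro: 2 ⇒ (c0=-2, c1=2)
[Gauss-Seidel] macro 7: S0 reads c1=2 → after 1×micro: -2; S1 reads c0=-2 → after 3×micro: 2 ⇒ (c0=-2, c1=2)
[Gauss-Seidel] macro 8: S0 reads c1=2 → after 1×micro: -2; S1 reads c0=-2 → after 3×micro: 2 ⇒ (c0=-2, c1=2)
[Gauss-Seidel] macro 9: S0 reads c1=2 → after 1×micro: -2; S1 reads c0=-2 → after 3×micro: 2 ⇒ (c0=-2, c1=2)
[Gauss-Seidel] macro 10: S0 reads c1=2 → after 1×micro: -2; S1 reads c0=-2 → after 3×micro: 2 ⇒ (c0=-2, c1=2)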